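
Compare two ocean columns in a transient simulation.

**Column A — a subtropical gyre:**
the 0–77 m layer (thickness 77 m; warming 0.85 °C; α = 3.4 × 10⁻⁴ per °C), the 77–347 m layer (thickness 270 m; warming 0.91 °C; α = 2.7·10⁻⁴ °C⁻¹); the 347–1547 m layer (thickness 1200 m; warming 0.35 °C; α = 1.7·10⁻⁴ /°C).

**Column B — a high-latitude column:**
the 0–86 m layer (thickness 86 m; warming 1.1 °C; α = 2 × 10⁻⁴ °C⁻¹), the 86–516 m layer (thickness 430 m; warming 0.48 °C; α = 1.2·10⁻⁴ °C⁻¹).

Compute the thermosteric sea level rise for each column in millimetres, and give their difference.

A Layer 1: 3.4×10⁻⁴ × 0.85 × 77 = 0.022253 m
A 77–347 m: 270 × 0.91 × 2.7×10⁻⁴ = 0.066339 m
A 1200 × 1.7×10⁻⁴ × 0.35 = 0.07140 m
A total: 0.159992 m
B Layer 1: 2×10⁻⁴ × 86 × 1.1 = 0.01892 m
B 86–516 m: 430 × 1.2×10⁻⁴ × 0.48 = 0.024768 m
B total: 0.043688 m
Difference: 0.159992 − 0.043688 = 0.116304 m

Δh_A ≈ 160 mm, Δh_B ≈ 43.7 mm; difference ≈ 116 mm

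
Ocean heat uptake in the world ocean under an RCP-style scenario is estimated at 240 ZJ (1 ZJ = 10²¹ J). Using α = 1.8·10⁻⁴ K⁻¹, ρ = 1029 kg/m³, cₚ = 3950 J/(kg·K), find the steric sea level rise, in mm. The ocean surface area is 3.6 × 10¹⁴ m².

30 mm of thermosteric rise

Per unit area: Q = 240×10²¹ / (3.6×10¹⁴) ≈ 6.667×10⁸ J/m²
Δh = αQ/(ρcₚ) = 1.8×10⁻⁴ × 6.667×10⁸ / (1029 × 3950) ≈ 0.029525 m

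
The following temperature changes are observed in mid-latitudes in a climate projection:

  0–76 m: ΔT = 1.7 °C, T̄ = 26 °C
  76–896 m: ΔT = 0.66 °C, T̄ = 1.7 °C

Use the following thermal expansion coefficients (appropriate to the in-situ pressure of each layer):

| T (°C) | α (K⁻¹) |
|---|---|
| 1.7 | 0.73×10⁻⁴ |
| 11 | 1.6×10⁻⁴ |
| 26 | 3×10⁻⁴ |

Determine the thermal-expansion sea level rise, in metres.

0.0783 m

Layer 1 at 26 °C → α = 3×10⁻⁴ K⁻¹
Layer 2 at 1.7 °C → α = 0.73×10⁻⁴ K⁻¹
Layer 1: 1.7 × 76 × 3×10⁻⁴ = 0.03876 m
76–896 m: 0.73×10⁻⁴ × 820 × 0.66 = 0.0395076 m
Δh = 0.03876 + 0.0395076 = 0.0782676 m ≈ 0.0783 m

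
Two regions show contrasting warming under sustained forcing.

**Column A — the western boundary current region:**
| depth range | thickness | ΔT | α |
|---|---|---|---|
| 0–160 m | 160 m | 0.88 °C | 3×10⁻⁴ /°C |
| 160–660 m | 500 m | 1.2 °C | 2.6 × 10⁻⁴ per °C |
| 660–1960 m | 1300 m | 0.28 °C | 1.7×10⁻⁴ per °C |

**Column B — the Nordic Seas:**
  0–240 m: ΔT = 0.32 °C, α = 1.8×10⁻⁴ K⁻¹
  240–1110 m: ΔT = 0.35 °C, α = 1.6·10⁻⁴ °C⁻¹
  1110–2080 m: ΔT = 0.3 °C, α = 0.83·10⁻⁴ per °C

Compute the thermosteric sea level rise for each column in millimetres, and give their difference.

A 3×10⁻⁴ × 0.88 × 160 = 0.04224 m
A 160–660 m: 2.6×10⁻⁴ × 1.2 × 500 = 0.15600 m
A Layer 3: 1300 × 0.28 × 1.7×10⁻⁴ = 0.06188 m
A total: 0.26012 m
B Layer 1: 240 × 0.32 × 1.8×10⁻⁴ = 0.013824 m
B Layer 2: 0.35 × 870 × 1.6×10⁻⁴ = 0.04872 m
B 1110–2080 m: 0.3 × 0.83×10⁻⁴ × 970 = 0.024153 m
B total: 0.086697 m
Difference: 0.26012 − 0.086697 = 0.173423 m

A: 260 mm; B: 86.7 mm; difference 173 mm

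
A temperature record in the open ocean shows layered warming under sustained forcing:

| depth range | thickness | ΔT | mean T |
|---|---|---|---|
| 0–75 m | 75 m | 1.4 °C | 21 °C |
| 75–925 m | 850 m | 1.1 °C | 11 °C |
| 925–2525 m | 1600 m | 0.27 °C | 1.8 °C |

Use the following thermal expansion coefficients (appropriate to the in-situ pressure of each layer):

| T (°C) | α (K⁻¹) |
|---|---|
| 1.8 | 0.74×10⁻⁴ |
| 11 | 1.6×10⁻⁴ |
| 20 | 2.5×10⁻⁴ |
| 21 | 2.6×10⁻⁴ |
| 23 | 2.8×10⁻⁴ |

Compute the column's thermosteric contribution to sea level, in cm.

20.9 cm

Layer 1 at 21 °C → α = 2.6×10⁻⁴ K⁻¹
Layer 2 at 11 °C → α = 1.6×10⁻⁴ K⁻¹
Layer 3 at 1.8 °C → α = 0.74×10⁻⁴ K⁻¹
0–75 m: 75 × 2.6×10⁻⁴ × 1.4 = 0.02730 m
Layer 2: 850 × 1.6×10⁻⁴ × 1.1 = 0.14960 m
Layer 3: 0.27 × 1600 × 0.74×10⁻⁴ = 0.031968 m
Δh = 0.02730 + 0.14960 + 0.031968 = 0.208868 m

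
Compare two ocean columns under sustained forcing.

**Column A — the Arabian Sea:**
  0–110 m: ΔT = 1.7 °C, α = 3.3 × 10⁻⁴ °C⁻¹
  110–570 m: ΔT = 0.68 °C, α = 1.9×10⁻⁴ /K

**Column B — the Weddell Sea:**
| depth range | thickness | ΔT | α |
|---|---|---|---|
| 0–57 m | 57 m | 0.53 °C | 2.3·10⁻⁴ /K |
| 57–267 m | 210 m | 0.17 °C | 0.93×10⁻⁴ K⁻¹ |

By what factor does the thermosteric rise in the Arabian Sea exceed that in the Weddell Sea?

a factor of 12

A 110 × 1.7 × 3.3×10⁻⁴ = 0.06171 m
A 1.9×10⁻⁴ × 460 × 0.68 = 0.059432 m
A total: 0.121142 m
B Layer 1: 57 × 2.3×10⁻⁴ × 0.53 = 0.0069483 m
B 57–267 m: 0.93×10⁻⁴ × 0.17 × 210 = 0.0033201 m
B total: 0.0102684 m
Ratio: 0.121142 / 0.0102684 ≈ 11.80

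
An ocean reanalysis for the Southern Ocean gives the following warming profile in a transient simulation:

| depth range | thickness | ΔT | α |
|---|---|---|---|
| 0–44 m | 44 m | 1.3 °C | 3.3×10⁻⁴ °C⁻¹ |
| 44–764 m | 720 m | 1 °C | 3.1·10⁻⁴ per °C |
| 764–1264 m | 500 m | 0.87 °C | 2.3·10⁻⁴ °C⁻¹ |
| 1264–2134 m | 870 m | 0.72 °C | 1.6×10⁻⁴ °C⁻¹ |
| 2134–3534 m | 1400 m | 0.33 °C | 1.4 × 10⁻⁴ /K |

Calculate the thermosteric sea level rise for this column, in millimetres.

507 mm

3.3×10⁻⁴ × 1.3 × 44 = 0.018876 m
Layer 2: 720 × 1 × 3.1×10⁻⁴ = 0.22320 m
764–1264 m: 2.3×10⁻⁴ × 0.87 × 500 = 0.10005 m
Layer 4: 1.6×10⁻⁴ × 0.72 × 870 = 0.100224 m
0.33 × 1400 × 1.4×10⁻⁴ = 0.06468 m
Δh = 0.018876 + 0.22320 + 0.10005 + 0.100224 + 0.06468 = 0.50703 m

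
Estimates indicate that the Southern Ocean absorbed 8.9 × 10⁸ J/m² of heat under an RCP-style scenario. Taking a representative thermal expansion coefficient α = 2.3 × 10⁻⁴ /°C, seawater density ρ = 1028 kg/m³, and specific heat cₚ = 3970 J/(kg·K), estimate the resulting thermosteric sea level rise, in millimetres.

50 mm of thermosteric rise

Δh = αQ/(ρcₚ) = 2.3×10⁻⁴ × 8.9×10⁸ / (1028 × 3970) ≈ 0.050157 m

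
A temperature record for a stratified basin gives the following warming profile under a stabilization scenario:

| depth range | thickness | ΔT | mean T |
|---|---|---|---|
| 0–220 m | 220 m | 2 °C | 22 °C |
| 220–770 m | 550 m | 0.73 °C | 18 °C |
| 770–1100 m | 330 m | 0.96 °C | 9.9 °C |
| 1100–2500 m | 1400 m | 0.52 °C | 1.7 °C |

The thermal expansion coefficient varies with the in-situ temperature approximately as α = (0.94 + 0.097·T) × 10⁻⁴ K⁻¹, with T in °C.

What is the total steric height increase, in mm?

Layer 1: α = (0.94 + 0.097×22)×10⁻⁴ = 3.074×10⁻⁴ K⁻¹
Layer 2: α = (0.94 + 0.097×18)×10⁻⁴ = 2.686×10⁻⁴ K⁻¹
Layer 3: α = (0.94 + 0.097×9.9)×10⁻⁴ = 1.9003×10⁻⁴ K⁻¹
Layer 4: α = (0.94 + 0.097×1.7)×10⁻⁴ = 1.1049×10⁻⁴ K⁻¹
Layer 1: 3.074×10⁻⁴ × 2 × 220 = 0.135256 m
Layer 2: 2.686×10⁻⁴ × 550 × 0.73 = 0.1078429 m
Layer 3: 0.96 × 330 × 1.9003×10⁻⁴ = 0.060201504 m
0.52 × 1400 × 1.1049×10⁻⁴ = 0.08043672 m
Δh = 0.135256 + 0.1078429 + 0.060201504 + 0.08043672 = 0.383737124 m

Δh = 384 mm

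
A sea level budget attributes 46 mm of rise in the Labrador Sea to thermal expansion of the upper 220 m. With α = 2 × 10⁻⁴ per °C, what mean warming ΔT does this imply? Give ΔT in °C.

1.05 °C

ΔT = Δh/(αH) = 0.046 / (2×10⁻⁴ × 220) ≈ 1.045 °C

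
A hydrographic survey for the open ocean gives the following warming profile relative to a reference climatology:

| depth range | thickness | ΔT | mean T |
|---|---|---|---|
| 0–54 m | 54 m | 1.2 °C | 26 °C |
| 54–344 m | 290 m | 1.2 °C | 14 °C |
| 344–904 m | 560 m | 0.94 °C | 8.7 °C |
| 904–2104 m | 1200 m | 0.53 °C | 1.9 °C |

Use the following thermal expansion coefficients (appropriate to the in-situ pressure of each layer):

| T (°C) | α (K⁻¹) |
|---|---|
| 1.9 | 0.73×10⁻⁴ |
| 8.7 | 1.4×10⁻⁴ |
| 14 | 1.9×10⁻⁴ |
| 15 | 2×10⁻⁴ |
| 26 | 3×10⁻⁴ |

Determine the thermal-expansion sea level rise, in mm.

Layer 1 at 26 °C → α = 3×10⁻⁴ K⁻¹
Layer 2 at 14 °C → α = 1.9×10⁻⁴ K⁻¹
Layer 3 at 8.7 °C → α = 1.4×10⁻⁴ K⁻¹
Layer 4 at 1.9 °C → α = 0.73×10⁻⁴ K⁻¹
0–54 m: 3×10⁻⁴ × 1.2 × 54 = 0.01944 m
1.9×10⁻⁴ × 1.2 × 290 = 0.06612 m
Layer 3: 0.94 × 1.4×10⁻⁴ × 560 = 0.073696 m
Layer 4: 0.53 × 0.73×10⁻⁴ × 1200 = 0.046428 m
Δh = 0.01944 + 0.06612 + 0.073696 + 0.046428 = 0.205684 m ≈ 206 mm

206 mm of thermosteric rise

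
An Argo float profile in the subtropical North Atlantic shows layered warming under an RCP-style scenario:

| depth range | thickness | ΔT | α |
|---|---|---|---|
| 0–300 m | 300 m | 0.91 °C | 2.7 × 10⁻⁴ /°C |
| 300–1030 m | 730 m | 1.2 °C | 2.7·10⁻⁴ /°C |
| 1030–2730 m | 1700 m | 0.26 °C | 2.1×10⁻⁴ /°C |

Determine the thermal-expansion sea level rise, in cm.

0–300 m: 2.7×10⁻⁴ × 300 × 0.91 = 0.07371 m
300–1030 m: 2.7×10⁻⁴ × 1.2 × 730 = 0.23652 m
1030–2730 m: 1700 × 0.26 × 2.1×10⁻⁴ = 0.09282 m
Δh = 0.07371 + 0.23652 + 0.09282 = 0.40305 m ≈ 40 cm

40 cm of thermosteric rise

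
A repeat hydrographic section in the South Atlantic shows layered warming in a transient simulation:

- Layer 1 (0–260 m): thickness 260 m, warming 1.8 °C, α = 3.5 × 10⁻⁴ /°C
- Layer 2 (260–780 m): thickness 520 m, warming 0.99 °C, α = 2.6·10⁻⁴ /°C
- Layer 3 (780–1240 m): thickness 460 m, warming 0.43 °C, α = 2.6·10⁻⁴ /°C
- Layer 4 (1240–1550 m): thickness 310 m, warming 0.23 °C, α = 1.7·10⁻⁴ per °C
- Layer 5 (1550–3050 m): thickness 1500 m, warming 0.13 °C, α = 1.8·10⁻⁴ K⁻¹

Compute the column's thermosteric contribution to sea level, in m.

Δh ≈ 0.396 m

0–260 m: 1.8 × 3.5×10⁻⁴ × 260 = 0.16380 m
260–780 m: 0.99 × 520 × 2.6×10⁻⁴ = 0.133848 m
460 × 0.43 × 2.6×10⁻⁴ = 0.051428 m
Layer 4: 310 × 0.23 × 1.7×10⁻⁴ = 0.012121 m
Layer 5: 0.13 × 1500 × 1.8×10⁻⁴ = 0.03510 m
Δh = 0.16380 + 0.133848 + 0.051428 + 0.012121 + 0.03510 = 0.396297 m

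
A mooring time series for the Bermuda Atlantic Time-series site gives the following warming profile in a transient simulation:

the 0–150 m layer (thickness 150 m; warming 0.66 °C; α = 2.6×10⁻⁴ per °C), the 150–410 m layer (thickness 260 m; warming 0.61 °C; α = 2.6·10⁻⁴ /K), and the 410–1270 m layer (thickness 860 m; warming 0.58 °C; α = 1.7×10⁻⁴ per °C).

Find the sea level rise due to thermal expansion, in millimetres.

Layer 1: 0.66 × 150 × 2.6×10⁻⁴ = 0.02574 m
Layer 2: 2.6×10⁻⁴ × 260 × 0.61 = 0.041236 m
410–1270 m: 860 × 1.7×10⁻⁴ × 0.58 = 0.084796 m
Δh = 0.02574 + 0.041236 + 0.084796 = 0.151772 m ≈ 152 mm

about 152 mm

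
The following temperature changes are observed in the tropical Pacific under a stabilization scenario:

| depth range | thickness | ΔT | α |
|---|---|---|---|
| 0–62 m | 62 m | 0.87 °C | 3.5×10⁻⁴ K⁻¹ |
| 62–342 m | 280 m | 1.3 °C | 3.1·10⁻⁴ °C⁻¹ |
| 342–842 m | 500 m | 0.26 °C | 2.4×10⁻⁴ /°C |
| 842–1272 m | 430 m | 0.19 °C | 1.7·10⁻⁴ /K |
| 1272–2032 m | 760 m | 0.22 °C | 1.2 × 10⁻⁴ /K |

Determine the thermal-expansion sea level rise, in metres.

0–62 m: 0.87 × 3.5×10⁻⁴ × 62 = 0.018879 m
62–342 m: 3.1×10⁻⁴ × 280 × 1.3 = 0.11284 m
2.4×10⁻⁴ × 0.26 × 500 = 0.03120 m
430 × 1.7×10⁻⁴ × 0.19 = 0.013889 m
1272–2032 m: 760 × 0.22 × 1.2×10⁻⁴ = 0.020064 m
Δh = 0.018879 + 0.11284 + 0.03120 + 0.013889 + 0.020064 = 0.196872 m

Δh = 0.197 m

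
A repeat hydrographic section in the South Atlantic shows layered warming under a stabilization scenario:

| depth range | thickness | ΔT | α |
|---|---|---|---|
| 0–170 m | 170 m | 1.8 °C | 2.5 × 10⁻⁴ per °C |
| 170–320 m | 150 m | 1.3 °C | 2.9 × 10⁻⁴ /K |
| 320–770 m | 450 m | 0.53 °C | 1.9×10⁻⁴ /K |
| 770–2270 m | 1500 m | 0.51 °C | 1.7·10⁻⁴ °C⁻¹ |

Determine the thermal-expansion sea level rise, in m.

2.5×10⁻⁴ × 170 × 1.8 = 0.07650 m
2.9×10⁻⁴ × 1.3 × 150 = 0.05655 m
Layer 3: 0.53 × 450 × 1.9×10⁻⁴ = 0.045315 m
1500 × 1.7×10⁻⁴ × 0.51 = 0.13005 m
Δh = 0.07650 + 0.05655 + 0.045315 + 0.13005 = 0.308415 m ≈ 0.31 m

about 0.31 m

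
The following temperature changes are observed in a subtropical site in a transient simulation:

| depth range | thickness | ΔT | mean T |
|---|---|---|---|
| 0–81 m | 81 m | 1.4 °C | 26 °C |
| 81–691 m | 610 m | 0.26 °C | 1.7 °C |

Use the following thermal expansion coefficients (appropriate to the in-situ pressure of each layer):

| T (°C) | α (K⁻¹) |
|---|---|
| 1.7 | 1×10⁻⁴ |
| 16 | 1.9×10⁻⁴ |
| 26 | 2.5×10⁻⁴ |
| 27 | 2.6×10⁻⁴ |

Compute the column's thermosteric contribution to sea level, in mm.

Layer 1 at 26 °C → α = 2.5×10⁻⁴ K⁻¹
Layer 2 at 1.7 °C → α = 1×10⁻⁴ K⁻¹
Layer 1: 1.4 × 2.5×10⁻⁴ × 81 = 0.02835 m
81–691 m: 0.26 × 1×10⁻⁴ × 610 = 0.01586 m
Δh = 0.02835 + 0.01586 = 0.04421 m

Δh ≈ 44 mm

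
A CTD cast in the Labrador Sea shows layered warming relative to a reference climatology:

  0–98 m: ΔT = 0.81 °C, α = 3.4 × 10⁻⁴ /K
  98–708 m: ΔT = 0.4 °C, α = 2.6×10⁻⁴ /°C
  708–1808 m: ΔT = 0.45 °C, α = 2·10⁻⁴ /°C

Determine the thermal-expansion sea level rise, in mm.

Δh ≈ 189 mm

98 × 3.4×10⁻⁴ × 0.81 = 0.0269892 m
0.4 × 2.6×10⁻⁴ × 610 = 0.06344 m
Layer 3: 0.45 × 2×10⁻⁴ × 1100 = 0.09900 m
Δh = 0.0269892 + 0.06344 + 0.09900 = 0.1894292 m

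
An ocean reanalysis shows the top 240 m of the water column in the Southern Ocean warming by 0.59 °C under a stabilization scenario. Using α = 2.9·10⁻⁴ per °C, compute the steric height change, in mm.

41 mm

Δh = αΔT·H = 2.9×10⁻⁴ × 0.59 × 240 = 0.041064 m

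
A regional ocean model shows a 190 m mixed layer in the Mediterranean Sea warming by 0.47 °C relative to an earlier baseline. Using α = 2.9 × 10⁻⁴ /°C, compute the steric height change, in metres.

Δh = αΔT·H = 2.9×10⁻⁴ × 0.47 × 190 = 0.025897 m

0.0259 m of thermosteric rise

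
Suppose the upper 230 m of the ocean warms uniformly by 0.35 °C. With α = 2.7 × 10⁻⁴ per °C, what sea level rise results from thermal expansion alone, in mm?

Δh ≈ 21.7 mm

Δh = αΔT·H = 2.7×10⁻⁴ × 0.35 × 230 = 0.021735 m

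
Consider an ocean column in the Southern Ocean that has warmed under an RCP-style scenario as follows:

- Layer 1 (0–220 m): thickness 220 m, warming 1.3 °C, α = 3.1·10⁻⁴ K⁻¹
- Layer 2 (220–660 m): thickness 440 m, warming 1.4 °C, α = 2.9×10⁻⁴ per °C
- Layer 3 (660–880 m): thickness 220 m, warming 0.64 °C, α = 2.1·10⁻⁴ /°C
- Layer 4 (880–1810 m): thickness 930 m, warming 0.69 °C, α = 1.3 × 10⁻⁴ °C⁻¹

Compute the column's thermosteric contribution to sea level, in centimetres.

Layer 1: 3.1×10⁻⁴ × 220 × 1.3 = 0.08866 m
440 × 1.4 × 2.9×10⁻⁴ = 0.17864 m
220 × 0.64 × 2.1×10⁻⁴ = 0.029568 m
1.3×10⁻⁴ × 930 × 0.69 = 0.083421 m
Δh = 0.08866 + 0.17864 + 0.029568 + 0.083421 = 0.380289 m

Δh ≈ 38.0 cm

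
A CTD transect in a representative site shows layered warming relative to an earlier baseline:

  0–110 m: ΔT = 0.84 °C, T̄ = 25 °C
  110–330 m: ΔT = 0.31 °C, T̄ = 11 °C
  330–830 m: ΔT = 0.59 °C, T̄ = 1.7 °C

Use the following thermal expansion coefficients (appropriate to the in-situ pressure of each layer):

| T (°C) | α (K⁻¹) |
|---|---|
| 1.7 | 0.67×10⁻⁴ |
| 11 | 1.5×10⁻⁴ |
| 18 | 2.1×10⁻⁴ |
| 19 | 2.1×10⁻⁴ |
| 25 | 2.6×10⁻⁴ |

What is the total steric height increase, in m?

0.0540 m

Layer 1 at 25 °C → α = 2.6×10⁻⁴ K⁻¹
Layer 2 at 11 °C → α = 1.5×10⁻⁴ K⁻¹
Layer 3 at 1.7 °C → α = 0.67×10⁻⁴ K⁻¹
2.6×10⁻⁴ × 0.84 × 110 = 0.024024 m
1.5×10⁻⁴ × 220 × 0.31 = 0.01023 m
0.59 × 0.67×10⁻⁴ × 500 = 0.019765 m
Δh = 0.024024 + 0.01023 + 0.019765 = 0.054019 m ≈ 0.0540 m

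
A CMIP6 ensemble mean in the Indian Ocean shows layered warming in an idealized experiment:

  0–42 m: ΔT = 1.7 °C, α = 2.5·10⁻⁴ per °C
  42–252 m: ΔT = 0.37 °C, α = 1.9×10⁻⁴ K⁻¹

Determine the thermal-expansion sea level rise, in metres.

0–42 m: 42 × 1.7 × 2.5×10⁻⁴ = 0.01785 m
42–252 m: 0.37 × 1.9×10⁻⁴ × 210 = 0.014763 m
Δh = 0.01785 + 0.014763 = 0.032613 m ≈ 0.0326 m

0.0326 m of thermosteric rise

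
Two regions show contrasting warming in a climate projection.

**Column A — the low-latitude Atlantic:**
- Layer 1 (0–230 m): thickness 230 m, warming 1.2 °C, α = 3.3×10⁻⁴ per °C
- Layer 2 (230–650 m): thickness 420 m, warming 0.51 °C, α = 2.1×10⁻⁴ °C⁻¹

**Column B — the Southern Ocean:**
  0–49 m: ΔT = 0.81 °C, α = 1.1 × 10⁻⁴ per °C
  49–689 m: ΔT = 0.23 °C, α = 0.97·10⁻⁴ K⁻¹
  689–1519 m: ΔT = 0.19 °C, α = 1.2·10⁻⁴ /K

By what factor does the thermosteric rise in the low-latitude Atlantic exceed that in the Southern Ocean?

A Layer 1: 230 × 3.3×10⁻⁴ × 1.2 = 0.09108 m
A 2.1×10⁻⁴ × 0.51 × 420 = 0.044982 m
A total: 0.136062 m
B Layer 1: 49 × 0.81 × 1.1×10⁻⁴ = 0.0043659 m
B 640 × 0.23 × 0.97×10⁻⁴ = 0.0142784 m
B 830 × 0.19 × 1.2×10⁻⁴ = 0.018924 m
B total: 0.0375683 m
Ratio: 0.136062 / 0.0375683 ≈ 3.622

≈ 3.6×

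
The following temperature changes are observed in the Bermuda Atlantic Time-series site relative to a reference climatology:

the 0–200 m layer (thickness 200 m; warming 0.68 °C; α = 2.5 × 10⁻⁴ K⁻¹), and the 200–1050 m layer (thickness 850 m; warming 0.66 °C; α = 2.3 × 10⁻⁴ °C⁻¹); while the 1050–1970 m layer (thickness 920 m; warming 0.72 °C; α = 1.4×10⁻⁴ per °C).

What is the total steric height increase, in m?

Δh ≈ 0.26 m

0.68 × 200 × 2.5×10⁻⁴ = 0.03400 m
200–1050 m: 2.3×10⁻⁴ × 0.66 × 850 = 0.12903 m
920 × 0.72 × 1.4×10⁻⁴ = 0.092736 m
Δh = 0.03400 + 0.12903 + 0.092736 = 0.255766 m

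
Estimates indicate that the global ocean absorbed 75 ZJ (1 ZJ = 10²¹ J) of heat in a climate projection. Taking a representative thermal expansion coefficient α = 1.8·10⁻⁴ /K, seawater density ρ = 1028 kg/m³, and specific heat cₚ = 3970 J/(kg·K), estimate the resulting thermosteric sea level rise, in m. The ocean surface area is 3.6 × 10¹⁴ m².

Per unit area: Q = 75×10²¹ / (3.6×10¹⁴) ≈ 2.083×10⁸ J/m²
Δh = αQ/(ρcₚ) = 1.8×10⁻⁴ × 2.083×10⁸ / (1028 × 3970) ≈ 0.0091871 m

Δh ≈ 0.00919 m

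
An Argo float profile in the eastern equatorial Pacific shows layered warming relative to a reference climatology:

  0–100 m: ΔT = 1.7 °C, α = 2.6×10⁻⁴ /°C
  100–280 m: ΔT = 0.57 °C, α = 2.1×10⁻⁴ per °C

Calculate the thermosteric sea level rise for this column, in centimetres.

Δh ≈ 6.57 cm

Layer 1: 2.6×10⁻⁴ × 1.7 × 100 = 0.04420 m
100–280 m: 180 × 2.1×10⁻⁴ × 0.57 = 0.021546 m
Δh = 0.04420 + 0.021546 = 0.065746 m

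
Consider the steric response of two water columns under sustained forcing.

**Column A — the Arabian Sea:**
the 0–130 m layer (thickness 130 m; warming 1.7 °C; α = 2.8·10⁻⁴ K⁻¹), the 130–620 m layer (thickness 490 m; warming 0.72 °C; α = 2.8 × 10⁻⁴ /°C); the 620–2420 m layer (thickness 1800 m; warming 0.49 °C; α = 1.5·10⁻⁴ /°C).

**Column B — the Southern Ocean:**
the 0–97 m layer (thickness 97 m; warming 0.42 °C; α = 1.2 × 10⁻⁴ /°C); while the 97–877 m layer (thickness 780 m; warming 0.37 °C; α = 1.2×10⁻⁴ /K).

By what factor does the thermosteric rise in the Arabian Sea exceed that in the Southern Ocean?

A Layer 1: 2.8×10⁻⁴ × 1.7 × 130 = 0.06188 m
A 130–620 m: 2.8×10⁻⁴ × 0.72 × 490 = 0.098784 m
A Layer 3: 1800 × 1.5×10⁻⁴ × 0.49 = 0.13230 m
A total: 0.292964 m
B 0–97 m: 0.42 × 1.2×10⁻⁴ × 97 = 0.0048888 m
B 1.2×10⁻⁴ × 780 × 0.37 = 0.034632 m
B total: 0.0395208 m
Ratio: 0.292964 / 0.0395208 ≈ 7.413

7.4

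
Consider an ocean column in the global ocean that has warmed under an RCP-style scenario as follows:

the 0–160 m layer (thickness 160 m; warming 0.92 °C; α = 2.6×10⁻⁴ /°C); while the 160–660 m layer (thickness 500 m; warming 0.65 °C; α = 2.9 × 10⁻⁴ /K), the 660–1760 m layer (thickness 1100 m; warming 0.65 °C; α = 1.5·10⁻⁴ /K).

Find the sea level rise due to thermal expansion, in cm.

0.92 × 2.6×10⁻⁴ × 160 = 0.038272 m
Layer 2: 500 × 2.9×10⁻⁴ × 0.65 = 0.09425 m
Layer 3: 1.5×10⁻⁴ × 1100 × 0.65 = 0.10725 m
Δh = 0.038272 + 0.09425 + 0.10725 = 0.239772 m

Δh ≈ 24.0 cm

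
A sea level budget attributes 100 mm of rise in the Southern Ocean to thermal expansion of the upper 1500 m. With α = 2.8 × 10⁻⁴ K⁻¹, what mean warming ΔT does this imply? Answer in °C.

about 0.238 °C

ΔT = Δh/(αH) = 0.1 / (2.8×10⁻⁴ × 1500) ≈ 0.2381 °C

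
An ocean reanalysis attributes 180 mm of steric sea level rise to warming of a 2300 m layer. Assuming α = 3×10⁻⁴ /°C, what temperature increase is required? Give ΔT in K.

ΔT ≈ 0.261 K

ΔT = Δh/(αH) = 0.18 / (3×10⁻⁴ × 2300) ≈ 0.2609 K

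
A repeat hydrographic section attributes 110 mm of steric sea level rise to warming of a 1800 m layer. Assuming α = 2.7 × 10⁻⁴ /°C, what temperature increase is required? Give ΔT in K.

ΔT = Δh/(αH) = 0.11 / (2.7×10⁻⁴ × 1800) ≈ 0.2263 K

ΔT ≈ 0.226 K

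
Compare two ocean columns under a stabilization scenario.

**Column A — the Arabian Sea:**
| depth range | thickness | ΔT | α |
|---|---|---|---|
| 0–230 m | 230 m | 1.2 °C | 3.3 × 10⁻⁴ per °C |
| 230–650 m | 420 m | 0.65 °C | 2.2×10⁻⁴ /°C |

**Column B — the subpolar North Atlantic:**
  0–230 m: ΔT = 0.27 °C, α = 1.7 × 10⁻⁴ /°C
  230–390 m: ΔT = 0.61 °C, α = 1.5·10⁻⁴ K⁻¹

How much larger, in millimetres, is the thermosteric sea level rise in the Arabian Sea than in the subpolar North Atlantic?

A 230 × 3.3×10⁻⁴ × 1.2 = 0.09108 m
A Layer 2: 0.65 × 420 × 2.2×10⁻⁴ = 0.06006 m
A total: 0.15114 m
B Layer 1: 1.7×10⁻⁴ × 230 × 0.27 = 0.010557 m
B Layer 2: 160 × 1.5×10⁻⁴ × 0.61 = 0.01464 m
B total: 0.025197 m
Difference: 0.15114 − 0.025197 = 0.125943 m

Δh_A − Δh_B ≈ 126 mm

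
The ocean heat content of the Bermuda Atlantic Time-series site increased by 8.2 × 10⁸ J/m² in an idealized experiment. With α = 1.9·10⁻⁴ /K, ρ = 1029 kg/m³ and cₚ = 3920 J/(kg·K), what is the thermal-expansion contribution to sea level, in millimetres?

Δh = αQ/(ρcₚ) = 1.9×10⁻⁴ × 8.2×10⁸ / (1029 × 3920) ≈ 0.038625 m

Δh = 39 mm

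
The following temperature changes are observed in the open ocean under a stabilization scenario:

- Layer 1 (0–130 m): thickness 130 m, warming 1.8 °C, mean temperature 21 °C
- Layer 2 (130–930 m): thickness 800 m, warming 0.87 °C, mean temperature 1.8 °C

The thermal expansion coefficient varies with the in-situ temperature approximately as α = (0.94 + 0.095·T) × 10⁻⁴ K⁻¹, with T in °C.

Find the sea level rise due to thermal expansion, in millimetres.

Layer 1: α = (0.94 + 0.095×21)×10⁻⁴ = 2.935×10⁻⁴ K⁻¹
Layer 2: α = (0.94 + 0.095×1.8)×10⁻⁴ = 1.111×10⁻⁴ K⁻¹
Layer 1: 2.935×10⁻⁴ × 130 × 1.8 = 0.068679 m
130–930 m: 800 × 0.87 × 1.111×10⁻⁴ = 0.0773256 m
Δh = 0.068679 + 0.0773256 = 0.1460046 m ≈ 146 mm

Δh ≈ 146 mm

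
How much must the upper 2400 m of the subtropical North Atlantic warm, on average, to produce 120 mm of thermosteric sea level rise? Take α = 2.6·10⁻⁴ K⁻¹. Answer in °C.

0.192 °C

ΔT = Δh/(αH) = 0.12 / (2.6×10⁻⁴ × 2400) ≈ 0.1923 °C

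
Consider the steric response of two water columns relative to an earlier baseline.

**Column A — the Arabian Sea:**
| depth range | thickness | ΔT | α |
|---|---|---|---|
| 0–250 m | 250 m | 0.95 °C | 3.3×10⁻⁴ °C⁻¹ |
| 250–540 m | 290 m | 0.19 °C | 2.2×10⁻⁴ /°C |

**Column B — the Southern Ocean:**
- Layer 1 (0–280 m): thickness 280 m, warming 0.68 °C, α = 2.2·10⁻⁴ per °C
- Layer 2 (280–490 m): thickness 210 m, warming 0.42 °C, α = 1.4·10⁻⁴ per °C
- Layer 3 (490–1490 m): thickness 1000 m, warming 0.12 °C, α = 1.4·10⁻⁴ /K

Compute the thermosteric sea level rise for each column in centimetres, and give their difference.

Δh_A ≈ 9.0 cm, Δh_B ≈ 7.1 cm; difference ≈ 1.9 cm

A 0–250 m: 0.95 × 250 × 3.3×10⁻⁴ = 0.078375 m
A 250–540 m: 0.19 × 290 × 2.2×10⁻⁴ = 0.012122 m
A total: 0.090497 m
B Layer 1: 0.68 × 2.2×10⁻⁴ × 280 = 0.041888 m
B Layer 2: 210 × 1.4×10⁻⁴ × 0.42 = 0.012348 m
B 490–1490 m: 1.4×10⁻⁴ × 1000 × 0.12 = 0.01680 m
B total: 0.071036 m
Difference: 0.090497 − 0.071036 = 0.019461 m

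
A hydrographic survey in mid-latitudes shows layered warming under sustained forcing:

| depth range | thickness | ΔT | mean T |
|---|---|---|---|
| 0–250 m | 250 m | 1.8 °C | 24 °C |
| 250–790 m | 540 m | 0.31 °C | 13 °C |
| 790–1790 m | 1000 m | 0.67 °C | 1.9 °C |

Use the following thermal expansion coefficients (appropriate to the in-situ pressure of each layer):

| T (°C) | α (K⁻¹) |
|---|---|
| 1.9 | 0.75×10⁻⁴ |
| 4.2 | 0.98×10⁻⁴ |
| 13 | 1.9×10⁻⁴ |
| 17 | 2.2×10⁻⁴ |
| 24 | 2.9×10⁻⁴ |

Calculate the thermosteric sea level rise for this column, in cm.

Δh = 21.3 cm

Layer 1 at 24 °C → α = 2.9×10⁻⁴ K⁻¹
Layer 2 at 13 °C → α = 1.9×10⁻⁴ K⁻¹
Layer 3 at 1.9 °C → α = 0.75×10⁻⁴ K⁻¹
Layer 1: 1.8 × 2.9×10⁻⁴ × 250 = 0.13050 m
250–790 m: 540 × 1.9×10⁻⁴ × 0.31 = 0.031806 m
790–1790 m: 1000 × 0.67 × 0.75×10⁻⁴ = 0.05025 m
Δh = 0.13050 + 0.031806 + 0.05025 = 0.212556 m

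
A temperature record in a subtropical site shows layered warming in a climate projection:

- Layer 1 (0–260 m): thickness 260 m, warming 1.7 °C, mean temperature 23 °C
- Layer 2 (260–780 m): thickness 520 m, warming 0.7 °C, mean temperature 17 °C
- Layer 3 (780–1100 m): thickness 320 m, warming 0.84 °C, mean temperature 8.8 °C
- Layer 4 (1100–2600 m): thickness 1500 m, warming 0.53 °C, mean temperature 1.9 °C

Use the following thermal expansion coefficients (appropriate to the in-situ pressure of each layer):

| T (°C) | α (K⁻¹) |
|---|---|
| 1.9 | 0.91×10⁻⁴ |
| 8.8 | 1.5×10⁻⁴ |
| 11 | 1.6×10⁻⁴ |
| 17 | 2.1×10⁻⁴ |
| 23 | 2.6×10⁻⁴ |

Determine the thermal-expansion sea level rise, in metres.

Δh ≈ 0.30 m

Layer 1 at 23 °C → α = 2.6×10⁻⁴ K⁻¹
Layer 2 at 17 °C → α = 2.1×10⁻⁴ K⁻¹
Layer 3 at 8.8 °C → α = 1.5×10⁻⁴ K⁻¹
Layer 4 at 1.9 °C → α = 0.91×10⁻⁴ K⁻¹
0–260 m: 1.7 × 260 × 2.6×10⁻⁴ = 0.11492 m
520 × 0.7 × 2.1×10⁻⁴ = 0.07644 m
780–1100 m: 320 × 0.84 × 1.5×10⁻⁴ = 0.04032 m
1100–2600 m: 0.91×10⁻⁴ × 1500 × 0.53 = 0.072345 m
Δh = 0.11492 + 0.07644 + 0.04032 + 0.072345 = 0.304025 m ≈ 0.30 m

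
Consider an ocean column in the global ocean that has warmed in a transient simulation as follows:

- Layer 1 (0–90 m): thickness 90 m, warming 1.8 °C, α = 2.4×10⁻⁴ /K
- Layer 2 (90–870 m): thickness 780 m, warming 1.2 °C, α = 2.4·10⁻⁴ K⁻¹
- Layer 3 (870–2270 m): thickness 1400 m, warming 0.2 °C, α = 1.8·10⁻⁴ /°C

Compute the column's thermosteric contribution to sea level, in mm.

Layer 1: 90 × 1.8 × 2.4×10⁻⁴ = 0.03888 m
Layer 2: 780 × 1.2 × 2.4×10⁻⁴ = 0.22464 m
Layer 3: 1400 × 0.2 × 1.8×10⁻⁴ = 0.05040 m
Δh = 0.03888 + 0.22464 + 0.05040 = 0.31392 m

314 mm of thermosteric rise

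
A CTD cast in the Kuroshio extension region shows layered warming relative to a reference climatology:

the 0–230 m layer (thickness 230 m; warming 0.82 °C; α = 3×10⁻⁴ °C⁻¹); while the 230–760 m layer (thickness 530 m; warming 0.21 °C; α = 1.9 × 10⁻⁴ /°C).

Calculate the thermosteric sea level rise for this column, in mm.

78 mm

Layer 1: 0.82 × 230 × 3×10⁻⁴ = 0.05658 m
230–760 m: 0.21 × 1.9×10⁻⁴ × 530 = 0.021147 m
Δh = 0.05658 + 0.021147 = 0.077727 m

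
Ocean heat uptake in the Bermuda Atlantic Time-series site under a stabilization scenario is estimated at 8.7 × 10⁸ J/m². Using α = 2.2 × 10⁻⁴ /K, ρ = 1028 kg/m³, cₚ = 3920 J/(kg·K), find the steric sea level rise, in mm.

47 mm

Δh = αQ/(ρcₚ) = 2.2×10⁻⁴ × 8.7×10⁸ / (1028 × 3920) ≈ 0.047497 m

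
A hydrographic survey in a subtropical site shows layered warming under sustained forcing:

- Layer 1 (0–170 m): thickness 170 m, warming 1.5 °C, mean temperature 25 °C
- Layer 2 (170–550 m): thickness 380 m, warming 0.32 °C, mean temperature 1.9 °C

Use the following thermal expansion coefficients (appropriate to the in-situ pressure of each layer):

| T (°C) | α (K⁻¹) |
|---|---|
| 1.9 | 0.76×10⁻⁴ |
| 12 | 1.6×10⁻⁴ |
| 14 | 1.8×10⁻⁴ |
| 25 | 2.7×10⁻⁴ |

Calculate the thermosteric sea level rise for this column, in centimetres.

7.81 cm of thermosteric rise

Layer 1 at 25 °C → α = 2.7×10⁻⁴ K⁻¹
Layer 2 at 1.9 °C → α = 0.76×10⁻⁴ K⁻¹
0–170 m: 2.7×10⁻⁴ × 170 × 1.5 = 0.06885 m
Layer 2: 0.32 × 380 × 0.76×10⁻⁴ = 0.0092416 m
Δh = 0.06885 + 0.0092416 = 0.0780916 m ≈ 7.81 cm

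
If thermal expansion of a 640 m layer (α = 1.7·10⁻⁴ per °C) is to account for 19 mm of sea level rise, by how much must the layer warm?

0.175 °C

ΔT = Δh/(αH) = 0.019 / (1.7×10⁻⁴ × 640) ≈ 0.1746 °C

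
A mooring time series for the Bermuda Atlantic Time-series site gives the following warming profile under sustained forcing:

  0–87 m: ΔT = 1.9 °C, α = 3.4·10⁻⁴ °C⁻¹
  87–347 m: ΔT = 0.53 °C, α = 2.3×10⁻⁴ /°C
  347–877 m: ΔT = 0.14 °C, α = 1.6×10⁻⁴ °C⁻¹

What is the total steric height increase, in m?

0–87 m: 87 × 1.9 × 3.4×10⁻⁴ = 0.056202 m
87–347 m: 0.53 × 260 × 2.3×10⁻⁴ = 0.031694 m
530 × 0.14 × 1.6×10⁻⁴ = 0.011872 m
Δh = 0.056202 + 0.031694 + 0.011872 = 0.099768 m ≈ 0.0998 m

Δh ≈ 0.0998 m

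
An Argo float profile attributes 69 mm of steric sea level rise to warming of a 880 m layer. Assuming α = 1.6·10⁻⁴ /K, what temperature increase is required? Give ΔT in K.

about 0.490 K

ΔT = Δh/(αH) = 0.069 / (1.6×10⁻⁴ × 880) ≈ 0.4901 K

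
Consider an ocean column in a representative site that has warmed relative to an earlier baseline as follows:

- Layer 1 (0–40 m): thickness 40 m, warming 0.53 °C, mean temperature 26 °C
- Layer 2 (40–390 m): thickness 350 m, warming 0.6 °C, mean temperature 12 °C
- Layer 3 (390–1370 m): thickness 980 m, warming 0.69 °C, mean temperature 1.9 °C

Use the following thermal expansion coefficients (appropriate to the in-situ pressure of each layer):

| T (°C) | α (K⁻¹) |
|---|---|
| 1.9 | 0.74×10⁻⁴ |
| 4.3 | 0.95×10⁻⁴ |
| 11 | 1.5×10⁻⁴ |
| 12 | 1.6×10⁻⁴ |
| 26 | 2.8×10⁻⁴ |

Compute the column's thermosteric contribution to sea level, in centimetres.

Δh ≈ 9.0 cm

Layer 1 at 26 °C → α = 2.8×10⁻⁴ K⁻¹
Layer 2 at 12 °C → α = 1.6×10⁻⁴ K⁻¹
Layer 3 at 1.9 °C → α = 0.74×10⁻⁴ K⁻¹
0–40 m: 2.8×10⁻⁴ × 40 × 0.53 = 0.005936 m
40–390 m: 0.6 × 350 × 1.6×10⁻⁴ = 0.03360 m
0.69 × 980 × 0.74×10⁻⁴ = 0.0500388 m
Δh = 0.005936 + 0.03360 + 0.0500388 = 0.0895748 m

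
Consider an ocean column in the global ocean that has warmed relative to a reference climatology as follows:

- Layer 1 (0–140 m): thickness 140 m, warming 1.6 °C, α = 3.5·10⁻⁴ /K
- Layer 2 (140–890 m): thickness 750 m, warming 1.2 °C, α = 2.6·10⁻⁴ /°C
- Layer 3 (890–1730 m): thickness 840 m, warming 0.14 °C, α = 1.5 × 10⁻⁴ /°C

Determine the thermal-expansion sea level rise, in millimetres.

about 330 mm

140 × 3.5×10⁻⁴ × 1.6 = 0.07840 m
Layer 2: 750 × 2.6×10⁻⁴ × 1.2 = 0.23400 m
890–1730 m: 0.14 × 1.5×10⁻⁴ × 840 = 0.01764 m
Δh = 0.07840 + 0.23400 + 0.01764 = 0.33004 m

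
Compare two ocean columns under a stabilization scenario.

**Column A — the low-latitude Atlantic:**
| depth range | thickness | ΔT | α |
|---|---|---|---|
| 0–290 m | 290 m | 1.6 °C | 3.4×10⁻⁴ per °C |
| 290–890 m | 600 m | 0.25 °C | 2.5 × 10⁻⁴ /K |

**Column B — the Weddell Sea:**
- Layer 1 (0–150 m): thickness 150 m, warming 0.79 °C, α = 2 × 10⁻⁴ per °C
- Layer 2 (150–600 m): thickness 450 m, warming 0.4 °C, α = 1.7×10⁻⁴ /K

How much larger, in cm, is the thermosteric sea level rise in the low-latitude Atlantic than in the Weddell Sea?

A Layer 1: 1.6 × 3.4×10⁻⁴ × 290 = 0.15776 m
A 0.25 × 2.5×10⁻⁴ × 600 = 0.03750 m
A total: 0.19526 m
B Layer 1: 150 × 2×10⁻⁴ × 0.79 = 0.02370 m
B 150–600 m: 450 × 1.7×10⁻⁴ × 0.4 = 0.03060 m
B total: 0.05430 m
Difference: 0.19526 − 0.05430 = 0.14096 m

Δh_A − Δh_B ≈ 14.1 cm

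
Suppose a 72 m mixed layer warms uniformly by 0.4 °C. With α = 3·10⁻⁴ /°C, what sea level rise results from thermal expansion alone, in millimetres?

Δh = αΔT·H = 3×10⁻⁴ × 0.4 × 72 = 0.00864 m

about 8.64 mm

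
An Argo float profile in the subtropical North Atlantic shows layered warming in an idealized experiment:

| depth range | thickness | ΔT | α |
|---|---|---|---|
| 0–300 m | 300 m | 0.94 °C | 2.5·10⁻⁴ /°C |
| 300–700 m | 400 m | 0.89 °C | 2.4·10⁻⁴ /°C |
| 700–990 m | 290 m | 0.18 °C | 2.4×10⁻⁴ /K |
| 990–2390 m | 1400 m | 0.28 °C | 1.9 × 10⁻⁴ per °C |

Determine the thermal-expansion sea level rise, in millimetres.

0–300 m: 300 × 0.94 × 2.5×10⁻⁴ = 0.07050 m
Layer 2: 400 × 2.4×10⁻⁴ × 0.89 = 0.08544 m
Layer 3: 290 × 2.4×10⁻⁴ × 0.18 = 0.012528 m
1.9×10⁻⁴ × 0.28 × 1400 = 0.07448 m
Δh = 0.07050 + 0.08544 + 0.012528 + 0.07448 = 0.242948 m

about 240 mm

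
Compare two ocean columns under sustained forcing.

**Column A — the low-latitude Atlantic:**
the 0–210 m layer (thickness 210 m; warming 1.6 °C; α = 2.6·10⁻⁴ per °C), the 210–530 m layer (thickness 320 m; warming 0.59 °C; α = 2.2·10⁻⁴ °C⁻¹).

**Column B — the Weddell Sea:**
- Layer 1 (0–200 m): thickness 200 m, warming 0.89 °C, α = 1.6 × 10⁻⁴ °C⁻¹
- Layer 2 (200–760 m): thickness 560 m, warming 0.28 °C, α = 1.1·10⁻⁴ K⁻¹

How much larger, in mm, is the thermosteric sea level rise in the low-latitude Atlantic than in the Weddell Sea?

A Layer 1: 210 × 1.6 × 2.6×10⁻⁴ = 0.08736 m
A 210–530 m: 320 × 0.59 × 2.2×10⁻⁴ = 0.041536 m
A total: 0.128896 m
B Layer 1: 0.89 × 200 × 1.6×10⁻⁴ = 0.02848 m
B Layer 2: 1.1×10⁻⁴ × 0.28 × 560 = 0.017248 m
B total: 0.045728 m
Difference: 0.128896 − 0.045728 = 0.083168 m

83 mm larger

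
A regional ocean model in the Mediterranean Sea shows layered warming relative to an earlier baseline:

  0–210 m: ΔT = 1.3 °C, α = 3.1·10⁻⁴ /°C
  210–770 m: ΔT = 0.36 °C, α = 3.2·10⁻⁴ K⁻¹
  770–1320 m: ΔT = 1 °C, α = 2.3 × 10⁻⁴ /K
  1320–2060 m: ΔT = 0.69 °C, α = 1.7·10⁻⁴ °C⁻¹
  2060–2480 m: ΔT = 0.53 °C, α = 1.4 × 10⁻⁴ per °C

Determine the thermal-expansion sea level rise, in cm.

1.3 × 210 × 3.1×10⁻⁴ = 0.08463 m
210–770 m: 0.36 × 560 × 3.2×10⁻⁴ = 0.064512 m
Layer 3: 550 × 2.3×10⁻⁴ × 1 = 0.12650 m
1320–2060 m: 740 × 1.7×10⁻⁴ × 0.69 = 0.086802 m
420 × 0.53 × 1.4×10⁻⁴ = 0.031164 m
Δh = 0.08463 + 0.064512 + 0.12650 + 0.086802 + 0.031164 = 0.393608 m ≈ 39.4 cm

Δh = 39.4 cm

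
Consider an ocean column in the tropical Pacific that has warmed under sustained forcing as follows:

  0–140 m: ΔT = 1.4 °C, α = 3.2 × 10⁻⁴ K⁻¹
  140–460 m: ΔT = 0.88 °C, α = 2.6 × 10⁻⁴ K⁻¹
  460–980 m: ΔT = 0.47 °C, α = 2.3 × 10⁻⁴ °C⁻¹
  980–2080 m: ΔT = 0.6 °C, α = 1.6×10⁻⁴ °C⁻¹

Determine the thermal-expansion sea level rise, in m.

0–140 m: 1.4 × 140 × 3.2×10⁻⁴ = 0.06272 m
2.6×10⁻⁴ × 0.88 × 320 = 0.073216 m
Layer 3: 2.3×10⁻⁴ × 520 × 0.47 = 0.056212 m
Layer 4: 0.6 × 1.6×10⁻⁴ × 1100 = 0.10560 m
Δh = 0.06272 + 0.073216 + 0.056212 + 0.10560 = 0.297748 m

0.298 m of thermosteric rise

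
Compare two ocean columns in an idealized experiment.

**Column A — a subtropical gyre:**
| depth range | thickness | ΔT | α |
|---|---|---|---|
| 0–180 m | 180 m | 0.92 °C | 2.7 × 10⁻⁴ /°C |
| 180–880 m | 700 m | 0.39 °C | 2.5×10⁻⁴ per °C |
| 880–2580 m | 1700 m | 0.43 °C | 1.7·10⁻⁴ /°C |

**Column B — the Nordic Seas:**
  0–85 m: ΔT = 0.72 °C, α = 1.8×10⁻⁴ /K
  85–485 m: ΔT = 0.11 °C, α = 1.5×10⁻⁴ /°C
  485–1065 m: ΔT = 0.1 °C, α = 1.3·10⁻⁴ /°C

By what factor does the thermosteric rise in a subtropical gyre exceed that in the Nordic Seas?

≈ 9.4×

A 0.92 × 2.7×10⁻⁴ × 180 = 0.044712 m
A Layer 2: 2.5×10⁻⁴ × 700 × 0.39 = 0.06825 m
A Layer 3: 1700 × 1.7×10⁻⁴ × 0.43 = 0.12427 m
A total: 0.237232 m
B Layer 1: 1.8×10⁻⁴ × 85 × 0.72 = 0.011016 m
B 85–485 m: 400 × 1.5×10⁻⁴ × 0.11 = 0.00660 m
B 580 × 0.1 × 1.3×10⁻⁴ = 0.00754 m
B total: 0.025156 m
Ratio: 0.237232 / 0.025156 ≈ 9.430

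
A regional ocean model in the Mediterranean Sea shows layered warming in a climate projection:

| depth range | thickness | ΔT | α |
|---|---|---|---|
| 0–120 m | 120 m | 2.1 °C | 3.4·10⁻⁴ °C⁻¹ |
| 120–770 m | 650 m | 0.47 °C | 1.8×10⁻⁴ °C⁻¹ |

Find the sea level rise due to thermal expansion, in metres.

about 0.141 m

Layer 1: 3.4×10⁻⁴ × 120 × 2.1 = 0.08568 m
650 × 1.8×10⁻⁴ × 0.47 = 0.05499 m
Δh = 0.08568 + 0.05499 = 0.14067 m ≈ 0.141 m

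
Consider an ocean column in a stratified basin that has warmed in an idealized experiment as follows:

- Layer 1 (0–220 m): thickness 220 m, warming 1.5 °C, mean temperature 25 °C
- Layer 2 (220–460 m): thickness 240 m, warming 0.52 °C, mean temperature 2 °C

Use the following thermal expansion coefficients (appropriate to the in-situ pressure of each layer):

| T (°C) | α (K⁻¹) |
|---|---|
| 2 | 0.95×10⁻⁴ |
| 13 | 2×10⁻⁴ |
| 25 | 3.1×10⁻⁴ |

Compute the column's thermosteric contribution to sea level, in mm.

Δh ≈ 110 mm

Layer 1 at 25 °C → α = 3.1×10⁻⁴ K⁻¹
Layer 2 at 2 °C → α = 0.95×10⁻⁴ K⁻¹
0–220 m: 1.5 × 220 × 3.1×10⁻⁴ = 0.10230 m
220–460 m: 0.52 × 240 × 0.95×10⁻⁴ = 0.011856 m
Δh = 0.10230 + 0.011856 = 0.114156 m ≈ 110 mm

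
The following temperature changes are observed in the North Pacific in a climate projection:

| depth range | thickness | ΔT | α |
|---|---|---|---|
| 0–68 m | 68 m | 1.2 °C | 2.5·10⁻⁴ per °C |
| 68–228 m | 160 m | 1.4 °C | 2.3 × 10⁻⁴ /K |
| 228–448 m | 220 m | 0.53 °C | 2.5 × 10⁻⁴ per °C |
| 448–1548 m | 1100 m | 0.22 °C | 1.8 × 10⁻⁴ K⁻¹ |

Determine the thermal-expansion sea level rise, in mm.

1.2 × 2.5×10⁻⁴ × 68 = 0.02040 m
Layer 2: 160 × 2.3×10⁻⁴ × 1.4 = 0.05152 m
228–448 m: 2.5×10⁻⁴ × 220 × 0.53 = 0.02915 m
448–1548 m: 0.22 × 1100 × 1.8×10⁻⁴ = 0.04356 m
Δh = 0.02040 + 0.05152 + 0.02915 + 0.04356 = 0.14463 m

145 mm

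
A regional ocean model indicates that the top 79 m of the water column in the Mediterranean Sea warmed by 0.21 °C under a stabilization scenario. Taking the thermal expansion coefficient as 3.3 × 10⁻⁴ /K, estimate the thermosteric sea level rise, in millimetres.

5.47 mm

Δh = αΔT·H = 3.3×10⁻⁴ × 0.21 × 79 = 0.0054747 m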